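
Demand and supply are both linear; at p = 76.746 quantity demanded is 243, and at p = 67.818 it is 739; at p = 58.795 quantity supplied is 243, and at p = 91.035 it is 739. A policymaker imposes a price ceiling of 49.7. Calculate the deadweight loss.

Demand slope = (67.818 − 76.746)/(739 − 243) = −0.018, so p = 81.12 − 0.018q.
Supply slope = (91.035 − 58.795)/(739 − 243) = 0.065, so p = 43 + 0.065q.
Competitive equilibrium: 81.12 − 0.018q = 43 + 0.065q → q* = 459.2771, p* = 72.853.
At the ceiling p = 49.7, quantity supplied = (49.7 − 43)/0.065 = 103.0769.
Willingness to pay at q' = 103.0769: 81.12 − 0.018·103.0769 = 79.2646.
Δq = 459.2771 − 103.0769 = 356.2002; wedge = 79.2646 − 49.7 = 29.5646.
The triangle = ½ × 356.2002 × 29.5646 = 5265.46.

5265.46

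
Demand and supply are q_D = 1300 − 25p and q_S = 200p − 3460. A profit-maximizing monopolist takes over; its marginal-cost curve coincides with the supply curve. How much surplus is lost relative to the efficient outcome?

2962.77

In inverse form: demand p = 52 − 0.04q, supply p = 17.3 + 0.005q.
Competitive equilibrium: 52 − 0.04q = 17.3 + 0.005q → q* = 771.1111, p* = 21.1556.
Marginal revenue: MR = 52 − 0.08q. Set MR = MC: 52 − 0.08q = 17.3 + 0.005q → q_m = 408.2353.
Price p_m = 52 − 0.04·408.2353 = 35.6706; MC(q_m) = 17.3 + 0.005·408.2353 = 19.3412.
Competitive q* = 771.1111, so Δq = 362.8758; wedge = 35.6706 − 19.3412 = 16.3294.
Deadweight loss = ½ × 362.8758 × 16.3294 = 2962.77.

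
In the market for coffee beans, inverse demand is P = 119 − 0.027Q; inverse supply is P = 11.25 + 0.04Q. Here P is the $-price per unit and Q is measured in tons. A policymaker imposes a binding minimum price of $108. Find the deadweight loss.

Competitive equilibrium: 119 − 0.027Q = 11.25 + 0.04Q → Q* = 1608.209, P* = 75.5784.
At the floor P = 108, quantity demanded = (119 − 108)/0.027 = 407.4074.
Sellers' marginal cost at Q' = 407.4074: 11.25 + 0.04·407.4074 = 27.5463.
ΔQ = 1608.209 − 407.4074 = 1200.8016; wedge = 108 − 27.5463 = 80.4537.
Welfare loss = ½ × 1200.8016 × 80.4537 = $48304.47.

$48304.47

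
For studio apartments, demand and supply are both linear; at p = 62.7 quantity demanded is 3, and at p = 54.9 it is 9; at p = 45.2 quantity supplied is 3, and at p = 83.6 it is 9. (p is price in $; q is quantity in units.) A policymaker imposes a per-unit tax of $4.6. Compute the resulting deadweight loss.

$1.37

Demand slope = (54.9 − 62.7)/(9 − 3) = −1.3, so p = 66.6 − 1.3q.
Supply slope = (83.6 − 45.2)/(9 − 3) = 6.4, so p = 26 + 6.4q.
Competitive equilibrium: 66.6 − 1.3q = 26 + 6.4q → q* = 5.2727, p* = 59.7455.
With the tax, the buyer price exceeds the seller price by 4.6: (66.6 − 1.3q) − (26 + 6.4q) = 4.6 → q' = 4.6753.
Δq = 5.2727 − 4.6753 = 0.5974; the wedge equals the tax, 4.6.
Deadweight loss = ½ × 0.5974 × 4.6 = $1.37.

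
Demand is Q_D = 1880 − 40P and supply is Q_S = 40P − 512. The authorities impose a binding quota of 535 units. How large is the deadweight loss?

In inverse form: demand P = 47 − 0.025Q, supply P = 12.8 + 0.025Q.
Competitive equilibrium: 47 − 0.025Q = 12.8 + 0.025Q → Q* = 684, P* = 29.9.
At Q = 535: demand price = 47 − 0.025·535 = 33.625; supply price = 12.8 + 0.025·535 = 26.175.
ΔQ = 684 − 535 = 149; wedge = 33.625 − 26.175 = 7.45.
DWL = ½ × 149 × 7.45 = 555.025.

555.025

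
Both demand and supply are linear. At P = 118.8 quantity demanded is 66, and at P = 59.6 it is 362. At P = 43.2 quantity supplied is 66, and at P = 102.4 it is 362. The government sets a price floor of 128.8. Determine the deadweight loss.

11424.20

Demand slope = (59.6 − 118.8)/(362 − 66) = −0.2, so P = 132 − 0.2Q.
Supply slope = (102.4 − 43.2)/(362 − 66) = 0.2, so P = 30 + 0.2Q.
Competitive equilibrium: 132 − 0.2Q = 30 + 0.2Q → Q* = 255, P* = 81.
At the floor P = 128.8, quantity demanded = (132 − 128.8)/0.2 = 16.
Sellers' marginal cost at Q' = 16: 30 + 0.2·16 = 33.2.
ΔQ = 255 − 16 = 239; wedge = 128.8 − 33.2 = 95.6.
DWL = ½ × 239 × 95.6 = 11424.20.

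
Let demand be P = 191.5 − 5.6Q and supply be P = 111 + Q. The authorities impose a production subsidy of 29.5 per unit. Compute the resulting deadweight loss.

65.93

Competitive equilibrium: 191.5 − 5.6Q = 111 + Q → Q* = 12.197, P* = 123.197.
The subsidy lowers effective supply by 29.5: P = 81.5 + Q.
New quantity: 191.5 − 5.6Q = 81.5 + Q → Q' = 16.6667.
Overproduction ΔQ = 16.6667 − 12.197 = 4.4697; wedge = subsidy = 29.5.
DWL = ½ × 4.4697 × 29.5 = 65.93.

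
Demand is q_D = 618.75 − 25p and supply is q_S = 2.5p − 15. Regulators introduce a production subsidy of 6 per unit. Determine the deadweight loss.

In inverse form: demand p = 24.75 − 0.04q, supply p = 6 + 0.4q.
Competitive equilibrium: 24.75 − 0.04q = 6 + 0.4q → q* = 42.6136, p* = 23.0455.
The subsidy lowers effective supply by 6: p = 0 + 0.4q.
New quantity: 24.75 − 0.04q = 0 + 0.4q → q' = 56.25.
Overproduction Δq = 56.25 − 42.6136 = 13.6364; wedge = subsidy = 6.
Welfare loss = ½ × 13.6364 × 6 = 40.91.

40.91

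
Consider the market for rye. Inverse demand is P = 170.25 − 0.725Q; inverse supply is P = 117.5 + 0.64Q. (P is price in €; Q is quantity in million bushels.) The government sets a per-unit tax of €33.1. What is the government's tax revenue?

Competitive equilibrium: 170.25 − 0.725Q = 117.5 + 0.64Q → Q* = 38.6447, P* = 142.2326.
With the tax, the buyer price exceeds the seller price by 33.1: (170.25 − 0.725Q) − (117.5 + 0.64Q) = 33.1 → Q' = 14.3956.
Tax revenue = 33.1 × 14.3956 = €476.49 million.

€476.49 million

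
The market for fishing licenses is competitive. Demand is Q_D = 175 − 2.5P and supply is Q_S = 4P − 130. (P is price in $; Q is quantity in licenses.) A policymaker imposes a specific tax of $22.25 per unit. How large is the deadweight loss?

$380.82

In inverse form: demand P = 70 − 0.4Q, supply P = 32.5 + 0.25Q.
Competitive equilibrium: 70 − 0.4Q = 32.5 + 0.25Q → Q* = 57.6923, P* = 46.9231.
With the tax, the buyer price exceeds the seller price by 22.25: (70 − 0.4Q) − (32.5 + 0.25Q) = 22.25 → Q' = 23.4615.
ΔQ = 57.6923 − 23.4615 = 34.2308; the wedge equals the tax, 22.25.
The triangle = ½ × 34.2308 × 22.25 = $380.82.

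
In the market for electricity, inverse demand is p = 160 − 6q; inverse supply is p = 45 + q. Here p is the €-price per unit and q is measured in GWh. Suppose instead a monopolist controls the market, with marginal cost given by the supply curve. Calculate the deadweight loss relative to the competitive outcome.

€201.23

Competitive equilibrium: 160 − 6q = 45 + q → q* = 16.42857, p* = 61.42857.
Marginal revenue: MR = 160 − 12q. Set MR = MC: 160 − 12q = 45 + q → q_m = 8.84615.
Price p_m = 160 − 6·8.84615 = 106.9231; MC(q_m) = 45 + 1·8.84615 = 53.84615.
Competitive q* = 16.42857, so Δq = 7.58242; wedge = 106.9231 − 53.84615 = 53.07695.
Deadweight loss = ½ × 7.58242 × 53.07695 = €201.23.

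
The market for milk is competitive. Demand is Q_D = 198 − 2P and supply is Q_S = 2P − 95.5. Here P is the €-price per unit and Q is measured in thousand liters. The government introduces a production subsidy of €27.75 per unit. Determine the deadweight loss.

In inverse form: demand P = 99 − 0.5Q, supply P = 47.75 + 0.5Q.
Competitive equilibrium: 99 − 0.5Q = 47.75 + 0.5Q → Q* = 51.25, P* = 73.375.
The subsidy lowers effective supply by 27.75: P = 20 + 0.5Q.
New quantity: 99 − 0.5Q = 20 + 0.5Q → Q' = 79.
Overproduction ΔQ = 79 − 51.25 = 27.75; wedge = subsidy = 27.75.
Deadweight loss = ½ × 27.75 × 27.75 = €385.03 thousand.

€385.03 thousand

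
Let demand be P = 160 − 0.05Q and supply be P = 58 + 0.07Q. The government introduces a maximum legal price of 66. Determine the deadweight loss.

Competitive equilibrium: 160 − 0.05Q = 58 + 0.07Q → Q* = 850, P* = 117.5.
At the ceiling P = 66, quantity supplied = (66 − 58)/0.07 = 114.2857.
Willingness to pay at Q' = 114.2857: 160 − 0.05·114.2857 = 154.2857.
ΔQ = 850 − 114.2857 = 735.7143; wedge = 154.2857 − 66 = 88.2857.
Deadweight loss = ½ × 735.7143 × 88.2857 = 32476.53.

32476.53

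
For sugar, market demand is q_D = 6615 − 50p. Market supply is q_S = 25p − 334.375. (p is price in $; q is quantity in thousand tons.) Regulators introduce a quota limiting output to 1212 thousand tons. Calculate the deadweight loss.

In inverse form: demand p = 132.3 − 0.02q, supply p = 13.375 + 0.04q.
Competitive equilibrium: 132.3 − 0.02q = 13.375 + 0.04q → q* = 1982.0833, p* = 92.6583.
At q = 1212: demand price = 132.3 − 0.02·1212 = 108.06; supply price = 13.375 + 0.04·1212 = 61.855.
Δq = 1982.0833 − 1212 = 770.0833; wedge = 108.06 − 61.855 = 46.205.
The triangle = ½ × 770.0833 × 46.205 = $17790.85 thousand.

$17790.85 thousand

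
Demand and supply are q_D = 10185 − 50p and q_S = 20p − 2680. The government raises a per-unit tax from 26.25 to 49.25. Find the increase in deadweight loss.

12403.57

In inverse form: demand p = 203.7 − 0.02q, supply p = 134 + 0.05q.
Competitive equilibrium: 203.7 − 0.02q = 134 + 0.05q → q* = 995.7143, p* = 183.7857.
For a per-unit tax t: Δq = t/0.07, so DWL = ½·t·(t/0.07) = t²/0.14.
At t = 26.25: DWL = 4921.875. At t = 49.25: DWL = 17325.446.
Increase = 17325.446 − 4921.875 = 12403.57.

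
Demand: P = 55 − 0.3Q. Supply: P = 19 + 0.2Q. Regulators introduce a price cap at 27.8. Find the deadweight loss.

Competitive equilibrium: 55 − 0.3Q = 19 + 0.2Q → Q* = 72, P* = 33.4.
At the ceiling P = 27.8, quantity supplied = (27.8 − 19)/0.2 = 44.
Willingness to pay at Q' = 44: 55 − 0.3·44 = 41.8.
ΔQ = 72 − 44 = 28; wedge = 41.8 − 27.8 = 14.
Deadweight loss = ½ × 28 × 14 = 196.

196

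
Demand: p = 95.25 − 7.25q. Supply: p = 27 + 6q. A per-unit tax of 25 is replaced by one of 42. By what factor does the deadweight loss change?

2.8224

Competitive equilibrium: 95.25 − 7.25q = 27 + 6q → q* = 5.1509, p* = 57.9057.
For a per-unit tax t: Δq = t/13.25, so DWL = ½·t·(t/13.25) = t²/26.5.
At t = 25: DWL = 23.585. At t = 42: DWL = 66.566.
Ratio = (42/25)² = 2.8224.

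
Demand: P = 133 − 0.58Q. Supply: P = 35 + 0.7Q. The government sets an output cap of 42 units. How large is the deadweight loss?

764.52

Competitive equilibrium: 133 − 0.58Q = 35 + 0.7Q → Q* = 76.5625, P* = 88.5938.
At Q = 42: demand price = 133 − 0.58·42 = 108.64; supply price = 35 + 0.7·42 = 64.4.
ΔQ = 76.5625 − 42 = 34.5625; wedge = 108.64 − 64.4 = 44.24.
DWL = ½ × 34.5625 × 44.24 = 764.52.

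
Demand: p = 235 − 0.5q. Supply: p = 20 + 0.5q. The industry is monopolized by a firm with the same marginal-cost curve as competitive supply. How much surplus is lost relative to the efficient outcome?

Competitive equilibrium: 235 − 0.5q = 20 + 0.5q → q* = 215, p* = 127.5.
Marginal revenue: MR = 235 − q. Set MR = MC: 235 − q = 20 + 0.5q → q_m = 143.3333.
Price p_m = 235 − 0.5·143.3333 = 163.3334; MC(q_m) = 20 + 0.5·143.3333 = 91.6667.
Competitive q* = 215, so Δq = 71.6667; wedge = 163.3334 − 91.6667 = 71.6667.
Deadweight loss = ½ × 71.6667 × 71.6667 = 2568.06.

2568.06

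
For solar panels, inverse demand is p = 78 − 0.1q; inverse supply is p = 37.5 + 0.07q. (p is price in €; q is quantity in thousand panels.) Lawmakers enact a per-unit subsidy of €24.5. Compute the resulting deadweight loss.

€1765.44 thousand

Competitive equilibrium: 78 − 0.1q = 37.5 + 0.07q → q* = 238.2353, p* = 54.1765.
The subsidy lowers effective supply by 24.5: p = 13 + 0.07q.
New quantity: 78 − 0.1q = 13 + 0.07q → q' = 382.3529.
Overproduction Δq = 382.3529 − 238.2353 = 144.1176; wedge = subsidy = 24.5.
The triangle = ½ × 144.1176 × 24.5 = €1765.44 thousand.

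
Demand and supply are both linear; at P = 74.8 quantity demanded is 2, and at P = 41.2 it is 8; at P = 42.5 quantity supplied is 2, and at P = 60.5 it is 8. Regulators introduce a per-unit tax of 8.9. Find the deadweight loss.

Demand slope = (41.2 − 74.8)/(8 − 2) = −5.6, so P = 86 − 5.6Q.
Supply slope = (60.5 − 42.5)/(8 − 2) = 3, so P = 36.5 + 3Q.
Competitive equilibrium: 86 − 5.6Q = 36.5 + 3Q → Q* = 5.7558, P* = 53.7674.
With the tax, the buyer price exceeds the seller price by 8.9: (86 − 5.6Q) − (36.5 + 3Q) = 8.9 → Q' = 4.7209.
ΔQ = 5.7558 − 4.7209 = 1.0349; the wedge equals the tax, 8.9.
The triangle = ½ × 1.0349 × 8.9 = 4.61.

4.61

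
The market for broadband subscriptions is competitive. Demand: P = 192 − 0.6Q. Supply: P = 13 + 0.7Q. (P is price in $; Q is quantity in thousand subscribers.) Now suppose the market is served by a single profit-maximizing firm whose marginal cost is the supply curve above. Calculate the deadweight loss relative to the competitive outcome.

$1228.93 thousand

Competitive equilibrium: 192 − 0.6Q = 13 + 0.7Q → Q* = 137.6923, P* = 109.3846.
Marginal revenue: MR = 192 − 1.2Q. Set MR = MC: 192 − 1.2Q = 13 + 0.7Q → Q_m = 94.2105.
Price P_m = 192 − 0.6·94.2105 = 135.4737; MC(Q_m) = 13 + 0.7·94.2105 = 78.9474.
Competitive Q* = 137.6923, so ΔQ = 43.4818; wedge = 135.4737 − 78.9474 = 56.5263.
Deadweight loss = ½ × 43.4818 × 56.5263 = $1228.93 thousand.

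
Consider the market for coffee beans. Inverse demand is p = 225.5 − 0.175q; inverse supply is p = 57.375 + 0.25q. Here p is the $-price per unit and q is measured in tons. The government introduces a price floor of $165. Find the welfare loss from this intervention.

Competitive equilibrium: 225.5 − 0.175q = 57.375 + 0.25q → q* = 395.5882, p* = 156.2721.
At the floor p = 165, quantity demanded = (225.5 − 165)/0.175 = 345.7143.
Sellers' marginal cost at q' = 345.7143: 57.375 + 0.25·345.7143 = 143.8036.
Δq = 395.5882 − 345.7143 = 49.8739; wedge = 165 − 143.8036 = 21.1964.
Welfare loss = ½ × 49.8739 × 21.1964 = $528.57.

$528.57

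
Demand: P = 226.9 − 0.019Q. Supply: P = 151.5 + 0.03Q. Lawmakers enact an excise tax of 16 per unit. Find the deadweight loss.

Competitive equilibrium: 226.9 − 0.019Q = 151.5 + 0.03Q → Q* = 1538.7755, P* = 197.6633.
With the tax, the buyer price exceeds the seller price by 16: (226.9 − 0.019Q) − (151.5 + 0.03Q) = 16 → Q' = 1212.2449.
ΔQ = 1538.7755 − 1212.2449 = 326.5306; the wedge equals the tax, 16.
Welfare loss = ½ × 326.5306 × 16 = 2612.24.

2612.24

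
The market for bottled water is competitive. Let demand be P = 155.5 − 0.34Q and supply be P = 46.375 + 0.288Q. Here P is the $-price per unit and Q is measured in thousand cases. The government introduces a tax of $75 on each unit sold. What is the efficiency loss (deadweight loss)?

$4478.50 thousand

Competitive equilibrium: 155.5 − 0.34Q = 46.375 + 0.288Q → Q* = 173.7659, P* = 96.4196.
With the tax, the buyer price exceeds the seller price by 75: (155.5 − 0.34Q) − (46.375 + 0.288Q) = 75 → Q' = 54.3392.
ΔQ = 173.7659 − 54.3392 = 119.4267; the wedge equals the tax, 75.
The triangle = ½ × 119.4267 × 75 = $4478.50 thousand.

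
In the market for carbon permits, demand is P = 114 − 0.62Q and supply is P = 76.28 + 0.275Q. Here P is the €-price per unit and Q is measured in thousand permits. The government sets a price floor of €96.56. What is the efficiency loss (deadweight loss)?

€87.91 thousand

Competitive equilibrium: 114 − 0.62Q = 76.28 + 0.275Q → Q* = 42.1453, P* = 87.8699.
At the floor P = 96.56, quantity demanded = (114 − 96.56)/0.62 = 28.129.
Sellers' marginal cost at Q' = 28.129: 76.28 + 0.275·28.129 = 84.0155.
ΔQ = 42.1453 − 28.129 = 14.0163; wedge = 96.56 − 84.0155 = 12.5445.
Deadweight loss = ½ × 14.0163 × 12.5445 = €87.91 thousand.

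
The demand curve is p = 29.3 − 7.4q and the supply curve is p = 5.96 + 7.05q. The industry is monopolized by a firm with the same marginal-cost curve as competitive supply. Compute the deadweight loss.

Competitive equilibrium: 29.3 − 7.4q = 5.96 + 7.05q → q* = 1.6152, p* = 17.3473.
Marginal revenue: MR = 29.3 − 14.8q. Set MR = MC: 29.3 − 14.8q = 5.96 + 7.05q → q_m = 1.0682.
Price p_m = 29.3 − 7.4·1.0682 = 21.3953; MC(q_m) = 5.96 + 7.05·1.0682 = 13.4908.
Competitive q* = 1.6152, so Δq = 0.547; wedge = 21.3953 − 13.4908 = 7.9045.
The triangle = ½ × 0.547 × 7.9045 = 2.16.

2.16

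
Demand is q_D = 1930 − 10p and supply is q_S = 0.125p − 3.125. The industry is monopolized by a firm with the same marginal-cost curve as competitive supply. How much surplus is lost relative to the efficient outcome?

0.26

In inverse form: demand p = 193 − 0.1q, supply p = 25 + 8q.
Competitive equilibrium: 193 − 0.1q = 25 + 8q → q* = 20.7407, p* = 190.9259.
Marginal revenue: MR = 193 − 0.2q. Set MR = MC: 193 − 0.2q = 25 + 8q → q_m = 20.4878.
Price p_m = 193 − 0.1·20.4878 = 190.9512; MC(q_m) = 25 + 8·20.4878 = 188.9024.
Competitive q* = 20.7407, so Δq = 0.2529; wedge = 190.9512 − 188.9024 = 2.0488.
Welfare loss = ½ × 0.2529 × 2.0488 = 0.26.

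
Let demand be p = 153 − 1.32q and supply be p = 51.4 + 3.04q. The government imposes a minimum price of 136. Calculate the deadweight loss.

236.88

Competitive equilibrium: 153 − 1.32q = 51.4 + 3.04q → q* = 23.3028, p* = 122.2404.
At the floor p = 136, quantity demanded = (153 − 136)/1.32 = 12.8788.
Sellers' marginal cost at q' = 12.8788: 51.4 + 3.04·12.8788 = 90.5516.
Δq = 23.3028 − 12.8788 = 10.424; wedge = 136 − 90.5516 = 45.4484.
The triangle = ½ × 10.424 × 45.4484 = 236.88.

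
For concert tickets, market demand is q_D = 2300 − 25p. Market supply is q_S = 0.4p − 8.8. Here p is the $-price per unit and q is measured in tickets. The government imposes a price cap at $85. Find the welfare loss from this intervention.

In inverse form: demand p = 92 − 0.04q, supply p = 22 + 2.5q.
Competitive equilibrium: 92 − 0.04q = 22 + 2.5q → q* = 27.5591, p* = 90.8976.
At the ceiling p = 85, quantity supplied = (85 − 22)/2.5 = 25.2.
Willingness to pay at q' = 25.2: 92 − 0.04·25.2 = 90.992.
Δq = 27.5591 − 25.2 = 2.3591; wedge = 90.992 − 85 = 5.992.
Deadweight loss = ½ × 2.3591 × 5.992 = $7.07.

$7.07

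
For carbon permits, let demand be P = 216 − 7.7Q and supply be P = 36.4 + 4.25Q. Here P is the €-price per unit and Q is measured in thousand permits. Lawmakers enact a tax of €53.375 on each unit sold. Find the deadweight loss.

Competitive equilibrium: 216 − 7.7Q = 36.4 + 4.25Q → Q* = 15.0293, P* = 100.2745.
With the tax, the buyer price exceeds the seller price by 53.375: (216 − 7.7Q) − (36.4 + 4.25Q) = 53.375 → Q' = 10.5628.
ΔQ = 15.0293 − 10.5628 = 4.4665; the wedge equals the tax, 53.375.
DWL = ½ × 4.4665 × 53.375 = €119.20 thousand.

€119.20 thousand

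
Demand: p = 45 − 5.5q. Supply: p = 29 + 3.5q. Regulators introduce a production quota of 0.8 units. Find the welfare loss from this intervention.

4.30

Competitive equilibrium: 45 − 5.5q = 29 + 3.5q → q* = 1.7778, p* = 35.2222.
At q = 0.8: demand price = 45 − 5.5·0.8 = 40.6; supply price = 29 + 3.5·0.8 = 31.8.
Δq = 1.7778 − 0.8 = 0.9778; wedge = 40.6 − 31.8 = 8.8.
DWL = ½ × 0.9778 × 8.8 = 4.30.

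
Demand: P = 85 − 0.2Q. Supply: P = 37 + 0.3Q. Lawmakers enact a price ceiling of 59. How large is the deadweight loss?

Competitive equilibrium: 85 − 0.2Q = 37 + 0.3Q → Q* = 96, P* = 65.8.
At the ceiling P = 59, quantity supplied = (59 − 37)/0.3 = 73.3333.
Willingness to pay at Q' = 73.3333: 85 − 0.2·73.3333 = 70.3333.
ΔQ = 96 − 73.3333 = 22.6667; wedge = 70.3333 − 59 = 11.3333.
DWL = ½ × 22.6667 × 11.3333 = 128.44.

128.44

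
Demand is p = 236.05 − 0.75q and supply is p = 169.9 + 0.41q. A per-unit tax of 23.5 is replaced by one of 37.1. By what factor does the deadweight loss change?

2.492

Competitive equilibrium: 236.05 − 0.75q = 169.9 + 0.41q → q* = 57.0259, p* = 193.2806.
For a per-unit tax t: Δq = t/1.16, so DWL = ½·t·(t/1.16) = t²/2.32.
At t = 23.5: DWL = 238.039. At t = 37.1: DWL = 593.280.
Ratio = (37.1/23.5)² = 2.492.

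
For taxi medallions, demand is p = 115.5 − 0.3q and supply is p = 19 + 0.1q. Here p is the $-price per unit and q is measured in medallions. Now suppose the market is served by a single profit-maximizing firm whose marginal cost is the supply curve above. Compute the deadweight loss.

$2138.02

Competitive equilibrium: 115.5 − 0.3q = 19 + 0.1q → q* = 241.25, p* = 43.125.
Marginal revenue: MR = 115.5 − 0.6q. Set MR = MC: 115.5 − 0.6q = 19 + 0.1q → q_m = 137.8571.
Price p_m = 115.5 − 0.3·137.8571 = 74.1429; MC(q_m) = 19 + 0.1·137.8571 = 32.7857.
Competitive q* = 241.25, so Δq = 103.3929; wedge = 74.1429 − 32.7857 = 41.3572.
The triangle = ½ × 103.3929 × 41.3572 = $2138.02.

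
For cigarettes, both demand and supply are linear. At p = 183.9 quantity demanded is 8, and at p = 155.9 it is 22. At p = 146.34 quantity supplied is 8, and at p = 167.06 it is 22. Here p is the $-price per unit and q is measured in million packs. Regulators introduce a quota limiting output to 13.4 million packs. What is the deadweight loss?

$50.61 million

Demand slope = (155.9 − 183.9)/(22 − 8) = −2, so p = 199.9 − 2q.
Supply slope = (167.06 − 146.34)/(22 − 8) = 1.48, so p = 134.5 + 1.48q.
Competitive equilibrium: 199.9 − 2q = 134.5 + 1.48q → q* = 18.7931, p* = 162.3138.
At q = 13.4: demand price = 199.9 − 2·13.4 = 173.1; supply price = 134.5 + 1.48·13.4 = 154.332.
Δq = 18.7931 − 13.4 = 5.3931; wedge = 173.1 − 154.332 = 18.768.
Welfare loss = ½ × 5.3931 × 18.768 = $50.61 million.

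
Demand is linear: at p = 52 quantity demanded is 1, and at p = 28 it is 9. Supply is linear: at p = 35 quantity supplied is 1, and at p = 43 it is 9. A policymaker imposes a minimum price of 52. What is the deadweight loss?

Demand slope = (28 − 52)/(9 − 1) = −3, so p = 55 − 3q.
Supply slope = (43 − 35)/(9 − 1) = 1, so p = 34 + q.
Competitive equilibrium: 55 − 3q = 34 + q → q* = 5.25, p* = 39.25.
At the floor p = 52, quantity demanded = (55 − 52)/3 = 1.
Sellers' marginal cost at q' = 1: 34 + 1·1 = 35.
Δq = 5.25 − 1 = 4.25; wedge = 52 − 35 = 17.
The triangle = ½ × 4.25 × 17 = 36.125.

36.125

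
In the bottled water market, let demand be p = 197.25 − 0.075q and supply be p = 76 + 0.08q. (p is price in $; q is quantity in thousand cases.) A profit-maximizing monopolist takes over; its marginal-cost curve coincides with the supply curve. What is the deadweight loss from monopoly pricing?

Competitive equilibrium: 197.25 − 0.075q = 76 + 0.08q → q* = 782.25806, p* = 138.58065.
Marginal revenue: MR = 197.25 − 0.15q. Set MR = MC: 197.25 − 0.15q = 76 + 0.08q → q_m = 527.17391.
Price p_m = 197.25 − 0.075·527.17391 = 157.71196; MC(q_m) = 76 + 0.08·527.17391 = 118.17391.
Competitive q* = 782.25806, so Δq = 255.08415; wedge = 157.71196 − 118.17391 = 39.53805.
Deadweight loss = ½ × 255.08415 × 39.53805 = $5042.76 thousand.

$5042.76 thousand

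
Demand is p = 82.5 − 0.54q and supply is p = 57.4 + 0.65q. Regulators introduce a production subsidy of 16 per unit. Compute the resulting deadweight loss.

107.56

Competitive equilibrium: 82.5 − 0.54q = 57.4 + 0.65q → q* = 21.0924, p* = 71.1101.
The subsidy lowers effective supply by 16: p = 41.4 + 0.65q.
New quantity: 82.5 − 0.54q = 41.4 + 0.65q → q' = 34.5378.
Overproduction Δq = 34.5378 − 21.0924 = 13.4454; wedge = subsidy = 16.
Welfare loss = ½ × 13.4454 × 16 = 107.56.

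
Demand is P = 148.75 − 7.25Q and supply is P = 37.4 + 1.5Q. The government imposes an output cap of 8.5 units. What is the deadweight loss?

78.12

Competitive equilibrium: 148.75 − 7.25Q = 37.4 + 1.5Q → Q* = 12.7257, P* = 56.4886.
At Q = 8.5: demand price = 148.75 − 7.25·8.5 = 87.125; supply price = 37.4 + 1.5·8.5 = 50.15.
ΔQ = 12.7257 − 8.5 = 4.2257; wedge = 87.125 − 50.15 = 36.975.
DWL = ½ × 4.2257 × 36.975 = 78.12.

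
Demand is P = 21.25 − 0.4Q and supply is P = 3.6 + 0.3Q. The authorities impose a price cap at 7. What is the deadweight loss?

Competitive equilibrium: 21.25 − 0.4Q = 3.6 + 0.3Q → Q* = 25.2143, P* = 11.1643.
At the ceiling P = 7, quantity supplied = (7 − 3.6)/0.3 = 11.3333.
Willingness to pay at Q' = 11.3333: 21.25 − 0.4·11.3333 = 16.7167.
ΔQ = 25.2143 − 11.3333 = 13.881; wedge = 16.7167 − 7 = 9.7167.
The triangle = ½ × 13.881 × 9.7167 = 67.44.

67.44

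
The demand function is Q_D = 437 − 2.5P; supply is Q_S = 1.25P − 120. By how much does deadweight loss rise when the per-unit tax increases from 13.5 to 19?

74.48

In inverse form: demand P = 174.8 − 0.4Q, supply P = 96 + 0.8Q.
Competitive equilibrium: 174.8 − 0.4Q = 96 + 0.8Q → Q* = 65.6667, P* = 148.5333.
For a per-unit tax t: ΔQ = t/1.2, so DWL = ½·t·(t/1.2) = t²/2.4.
At t = 13.5: DWL = 75.938. At t = 19: DWL = 150.417.
Increase = 150.417 − 75.938 = 74.48.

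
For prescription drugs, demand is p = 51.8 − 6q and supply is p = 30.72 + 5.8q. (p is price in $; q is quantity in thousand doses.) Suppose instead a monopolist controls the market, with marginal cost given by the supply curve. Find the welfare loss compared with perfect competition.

$2.14 thousand

Competitive equilibrium: 51.8 − 6q = 30.72 + 5.8q → q* = 1.7864, p* = 41.0814.
Marginal revenue: MR = 51.8 − 12q. Set MR = MC: 51.8 − 12q = 30.72 + 5.8q → q_m = 1.1843.
Price p_m = 51.8 − 6·1.1843 = 44.6942; MC(q_m) = 30.72 + 5.8·1.1843 = 37.5889.
Competitive q* = 1.7864, so Δq = 0.6021; wedge = 44.6942 − 37.5889 = 7.1053.
DWL = ½ × 0.6021 × 7.1053 = $2.14 thousand.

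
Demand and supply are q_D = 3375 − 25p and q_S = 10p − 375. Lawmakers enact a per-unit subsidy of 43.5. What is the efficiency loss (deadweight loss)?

In inverse form: demand p = 135 − 0.04q, supply p = 37.5 + 0.1q.
Competitive equilibrium: 135 − 0.04q = 37.5 + 0.1q → q* = 696.4286, p* = 107.1429.
The subsidy lowers effective supply by 43.5: p = 0.1q − 6.
New quantity: 135 − 0.04q = 0.1q − 6 → q' = 1007.1429.
Overproduction Δq = 1007.1429 − 696.4286 = 310.7143; wedge = subsidy = 43.5.
DWL = ½ × 310.7143 × 43.5 = 6758.04.

6758.04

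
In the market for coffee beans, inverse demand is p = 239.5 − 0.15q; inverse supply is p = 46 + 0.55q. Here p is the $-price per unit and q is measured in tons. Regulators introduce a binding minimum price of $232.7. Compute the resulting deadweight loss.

$18691.75

Competitive equilibrium: 239.5 − 0.15q = 46 + 0.55q → q* = 276.42857, p* = 198.03571.
At the floor p = 232.7, quantity demanded = (239.5 − 232.7)/0.15 = 45.33333.
Sellers' marginal cost at q' = 45.33333: 46 + 0.55·45.33333 = 70.93333.
Δq = 276.42857 − 45.33333 = 231.09524; wedge = 232.7 − 70.93333 = 161.76667.
Deadweight loss = ½ × 231.09524 × 161.76667 = $18691.75.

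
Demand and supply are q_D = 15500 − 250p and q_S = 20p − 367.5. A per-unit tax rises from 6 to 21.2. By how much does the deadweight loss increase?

In inverse form: demand p = 62 − 0.004q, supply p = 18.375 + 0.05q.
Competitive equilibrium: 62 − 0.004q = 18.375 + 0.05q → q* = 807.8704, p* = 58.7685.
For a per-unit tax t: Δq = t/0.054, so DWL = ½·t·(t/0.054) = t²/0.108.
At t = 6: DWL = 333.333. At t = 21.2: DWL = 4161.481.
Increase = 4161.481 − 333.333 = 3828.15.

3828.15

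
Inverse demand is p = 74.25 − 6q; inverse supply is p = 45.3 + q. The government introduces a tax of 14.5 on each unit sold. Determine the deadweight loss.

15.02

Competitive equilibrium: 74.25 − 6q = 45.3 + q → q* = 4.1357, p* = 49.4357.
With the tax, the buyer price exceeds the seller price by 14.5: (74.25 − 6q) − (45.3 + q) = 14.5 → q' = 2.0643.
Δq = 4.1357 − 2.0643 = 2.0714; the wedge equals the tax, 14.5.
Deadweight loss = ½ × 2.0714 × 14.5 = 15.02.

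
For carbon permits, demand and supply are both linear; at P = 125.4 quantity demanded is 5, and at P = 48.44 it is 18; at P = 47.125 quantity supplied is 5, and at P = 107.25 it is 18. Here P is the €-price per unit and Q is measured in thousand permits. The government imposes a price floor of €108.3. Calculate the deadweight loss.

Demand slope = (48.44 − 125.4)/(18 − 5) = −5.92, so P = 155 − 5.92Q.
Supply slope = (107.25 − 47.125)/(18 − 5) = 4.625, so P = 24 + 4.625Q.
Competitive equilibrium: 155 − 5.92Q = 24 + 4.625Q → Q* = 12.4229, P* = 81.4561.
At the floor P = 108.3, quantity demanded = (155 − 108.3)/5.92 = 7.8885.
Sellers' marginal cost at Q' = 7.8885: 24 + 4.625·7.8885 = 60.4843.
ΔQ = 12.4229 − 7.8885 = 4.5344; wedge = 108.3 − 60.4843 = 47.8157.
DWL = ½ × 4.5344 × 47.8157 = €108.41 thousand.

€108.41 thousand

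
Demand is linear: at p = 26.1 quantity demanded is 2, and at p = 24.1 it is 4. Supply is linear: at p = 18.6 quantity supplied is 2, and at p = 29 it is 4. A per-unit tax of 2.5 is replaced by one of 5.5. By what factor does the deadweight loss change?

Demand slope = (24.1 − 26.1)/(4 − 2) = −1, so p = 28.1 − q.
Supply slope = (29 − 18.6)/(4 − 2) = 5.2, so p = 8.2 + 5.2q.
Competitive equilibrium: 28.1 − q = 8.2 + 5.2q → q* = 3.2097, p* = 24.8903.
For a per-unit tax t: Δq = t/6.2, so DWL = ½·t·(t/6.2) = t²/12.4.
At t = 2.5: DWL = 0.504. At t = 5.5: DWL = 2.440.
Ratio = (5.5/2.5)² = 4.84.

4.84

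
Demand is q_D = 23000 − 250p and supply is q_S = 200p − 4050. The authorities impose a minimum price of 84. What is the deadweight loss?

In inverse form: demand p = 92 − 0.004q, supply p = 20.25 + 0.005q.
Competitive equilibrium: 92 − 0.004q = 20.25 + 0.005q → q* = 7972.2222, p* = 60.1111.
At the floor p = 84, quantity demanded = (92 − 84)/0.004 = 2000.
Sellers' marginal cost at q' = 2000: 20.25 + 0.005·2000 = 30.25.
Δq = 7972.2222 − 2000 = 5972.2222; wedge = 84 − 30.25 = 53.75.
Welfare loss = ½ × 5972.2222 × 53.75 = 160503.47.

160503.47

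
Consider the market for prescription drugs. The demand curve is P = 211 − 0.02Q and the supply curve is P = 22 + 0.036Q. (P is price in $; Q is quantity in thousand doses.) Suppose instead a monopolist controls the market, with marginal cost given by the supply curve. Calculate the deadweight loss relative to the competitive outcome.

$22087.08 thousand

Competitive equilibrium: 211 − 0.02Q = 22 + 0.036Q → Q* = 3375, P* = 143.5.
Marginal revenue: MR = 211 − 0.04Q. Set MR = MC: 211 − 0.04Q = 22 + 0.036Q → Q_m = 2486.84211.
Price P_m = 211 − 0.02·2486.84211 = 161.26316; MC(Q_m) = 22 + 0.036·2486.84211 = 111.52632.
Competitive Q* = 3375, so ΔQ = 888.15789; wedge = 161.26316 − 111.52632 = 49.73684.
Deadweight loss = ½ × 888.15789 × 49.73684 = $22087.08 thousand.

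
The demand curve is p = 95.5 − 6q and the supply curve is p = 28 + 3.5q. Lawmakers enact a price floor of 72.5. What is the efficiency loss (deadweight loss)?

50.85

Competitive equilibrium: 95.5 − 6q = 28 + 3.5q → q* = 7.1053, p* = 52.8684.
At the floor p = 72.5, quantity demanded = (95.5 − 72.5)/6 = 3.8333.
Sellers' marginal cost at q' = 3.8333: 28 + 3.5·3.8333 = 41.4166.
Δq = 7.1053 − 3.8333 = 3.272; wedge = 72.5 − 41.4166 = 31.0834.
The triangle = ½ × 3.272 × 31.0834 = 50.85.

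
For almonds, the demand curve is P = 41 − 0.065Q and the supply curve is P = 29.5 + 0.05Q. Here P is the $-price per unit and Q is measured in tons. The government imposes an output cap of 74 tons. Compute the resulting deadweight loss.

Competitive equilibrium: 41 − 0.065Q = 29.5 + 0.05Q → Q* = 100, P* = 34.5.
At Q = 74: demand price = 41 − 0.065·74 = 36.19; supply price = 29.5 + 0.05·74 = 33.2.
ΔQ = 100 − 74 = 26; wedge = 36.19 − 33.2 = 2.99.
Deadweight loss = ½ × 26 × 2.99 = $38.87.

$38.87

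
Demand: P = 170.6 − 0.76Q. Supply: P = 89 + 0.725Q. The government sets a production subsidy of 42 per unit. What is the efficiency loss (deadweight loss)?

593.94

Competitive equilibrium: 170.6 − 0.76Q = 89 + 0.725Q → Q* = 54.9495, P* = 128.8384.
The subsidy lowers effective supply by 42: P = 47 + 0.725Q.
New quantity: 170.6 − 0.76Q = 47 + 0.725Q → Q' = 83.2323.
Overproduction ΔQ = 83.2323 − 54.9495 = 28.2828; wedge = subsidy = 42.
Welfare loss = ½ × 28.2828 × 42 = 593.94.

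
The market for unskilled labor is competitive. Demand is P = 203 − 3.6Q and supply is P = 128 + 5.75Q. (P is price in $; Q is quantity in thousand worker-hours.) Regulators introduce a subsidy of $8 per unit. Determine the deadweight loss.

$3.42 thousand

Competitive equilibrium: 203 − 3.6Q = 128 + 5.75Q → Q* = 8.0214, P* = 174.123.
The subsidy lowers effective supply by 8: P = 120 + 5.75Q.
New quantity: 203 − 3.6Q = 120 + 5.75Q → Q' = 8.877.
Overproduction ΔQ = 8.877 − 8.0214 = 0.8556; wedge = subsidy = 8.
The triangle = ½ × 0.8556 × 8 = $3.42 thousand.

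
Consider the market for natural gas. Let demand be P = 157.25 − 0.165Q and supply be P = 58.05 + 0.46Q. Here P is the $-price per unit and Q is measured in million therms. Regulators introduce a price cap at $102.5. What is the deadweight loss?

$1204.72 million

Competitive equilibrium: 157.25 − 0.165Q = 58.05 + 0.46Q → Q* = 158.72, P* = 131.0612.
At the ceiling P = 102.5, quantity supplied = (102.5 − 58.05)/0.46 = 96.6304.
Willingness to pay at Q' = 96.6304: 157.25 − 0.165·96.6304 = 141.306.
ΔQ = 158.72 − 96.6304 = 62.0896; wedge = 141.306 − 102.5 = 38.806.
DWL = ½ × 62.0896 × 38.806 = $1204.72 million.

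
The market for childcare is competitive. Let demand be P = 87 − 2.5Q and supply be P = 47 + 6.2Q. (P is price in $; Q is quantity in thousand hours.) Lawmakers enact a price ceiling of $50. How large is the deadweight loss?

$73.62 thousand

Competitive equilibrium: 87 − 2.5Q = 47 + 6.2Q → Q* = 4.5977, P* = 75.5057.
At the ceiling P = 50, quantity supplied = (50 − 47)/6.2 = 0.4839.
Willingness to pay at Q' = 0.4839: 87 − 2.5·0.4839 = 85.7903.
ΔQ = 4.5977 − 0.4839 = 4.1138; wedge = 85.7903 − 50 = 35.7903.
DWL = ½ × 4.1138 × 35.7903 = $73.62 thousand.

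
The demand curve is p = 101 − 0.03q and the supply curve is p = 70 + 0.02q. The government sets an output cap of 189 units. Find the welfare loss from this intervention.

4644.025

Competitive equilibrium: 101 − 0.03q = 70 + 0.02q → q* = 620, p* = 82.4.
At q = 189: demand price = 101 − 0.03·189 = 95.33; supply price = 70 + 0.02·189 = 73.78.
Δq = 620 − 189 = 431; wedge = 95.33 − 73.78 = 21.55.
Deadweight loss = ½ × 431 × 21.55 = 4644.025.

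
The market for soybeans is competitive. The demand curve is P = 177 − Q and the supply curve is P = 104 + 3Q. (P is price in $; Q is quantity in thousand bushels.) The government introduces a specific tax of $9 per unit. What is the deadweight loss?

Competitive equilibrium: 177 − Q = 104 + 3Q → Q* = 18.25, P* = 158.75.
With the tax, the buyer price exceeds the seller price by 9: (177 − Q) − (104 + 3Q) = 9 → Q' = 16.
ΔQ = 18.25 − 16 = 2.25; the wedge equals the tax, 9.
Welfare loss = ½ × 2.25 × 9 = $10.125 thousand.

$10.125 thousand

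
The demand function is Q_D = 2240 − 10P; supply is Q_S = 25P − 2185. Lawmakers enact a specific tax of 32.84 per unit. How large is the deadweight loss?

In inverse form: demand P = 224 − 0.1Q, supply P = 87.4 + 0.04Q.
Competitive equilibrium: 224 − 0.1Q = 87.4 + 0.04Q → Q* = 975.7143, P* = 126.4286.
With the tax, the buyer price exceeds the seller price by 32.84: (224 − 0.1Q) − (87.4 + 0.04Q) = 32.84 → Q' = 741.1429.
ΔQ = 975.7143 − 741.1429 = 234.5714; the wedge equals the tax, 32.84.
DWL = ½ × 234.5714 × 32.84 = 3851.66.

3851.66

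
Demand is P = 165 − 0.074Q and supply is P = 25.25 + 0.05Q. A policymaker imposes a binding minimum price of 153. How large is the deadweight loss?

Competitive equilibrium: 165 − 0.074Q = 25.25 + 0.05Q → Q* = 1127.0161, P* = 81.6008.
At the floor P = 153, quantity demanded = (165 − 153)/0.074 = 162.1622.
Sellers' marginal cost at Q' = 162.1622: 25.25 + 0.05·162.1622 = 33.3581.
ΔQ = 1127.0161 − 162.1622 = 964.8539; wedge = 153 − 33.3581 = 119.6419.
The triangle = ½ × 964.8539 × 119.6419 = 57718.48.

57718.48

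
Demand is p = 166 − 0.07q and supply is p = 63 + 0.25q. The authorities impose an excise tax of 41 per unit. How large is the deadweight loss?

Competitive equilibrium: 166 − 0.07q = 63 + 0.25q → q* = 321.875, p* = 143.4688.
With the tax, the buyer price exceeds the seller price by 41: (166 − 0.07q) − (63 + 0.25q) = 41 → q' = 193.75.
Δq = 321.875 − 193.75 = 128.125; the wedge equals the tax, 41.
Welfare loss = ½ × 128.125 × 41 = 2626.56.

2626.56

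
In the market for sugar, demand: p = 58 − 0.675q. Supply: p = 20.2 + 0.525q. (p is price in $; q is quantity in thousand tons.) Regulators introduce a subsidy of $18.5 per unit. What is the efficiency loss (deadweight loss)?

$142.60 thousand

Competitive equilibrium: 58 − 0.675q = 20.2 + 0.525q → q* = 31.5, p* = 36.7375.
The subsidy lowers effective supply by 18.5: p = 1.7 + 0.525q.
New quantity: 58 − 0.675q = 1.7 + 0.525q → q' = 46.9167.
Overproduction Δq = 46.9167 − 31.5 = 15.4167; wedge = subsidy = 18.5.
The triangle = ½ × 15.4167 × 18.5 = $142.60 thousand.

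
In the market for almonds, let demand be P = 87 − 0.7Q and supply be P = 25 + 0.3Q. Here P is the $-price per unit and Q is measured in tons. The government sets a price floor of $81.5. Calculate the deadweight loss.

Competitive equilibrium: 87 − 0.7Q = 25 + 0.3Q → Q* = 62, P* = 43.6.
At the floor P = 81.5, quantity demanded = (87 − 81.5)/0.7 = 7.85714.
Sellers' marginal cost at Q' = 7.85714: 25 + 0.3·7.85714 = 27.35714.
ΔQ = 62 − 7.85714 = 54.14286; wedge = 81.5 − 27.35714 = 54.14286.
Deadweight loss = ½ × 54.14286 × 54.14286 = $1465.72.

$1465.72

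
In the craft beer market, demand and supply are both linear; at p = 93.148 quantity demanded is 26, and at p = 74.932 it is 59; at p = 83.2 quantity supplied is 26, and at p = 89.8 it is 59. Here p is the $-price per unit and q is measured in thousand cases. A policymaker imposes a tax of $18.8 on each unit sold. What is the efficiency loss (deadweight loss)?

Demand slope = (74.932 − 93.148)/(59 − 26) = −0.552, so p = 107.5 − 0.552q.
Supply slope = (89.8 − 83.2)/(59 − 26) = 0.2, so p = 78 + 0.2q.
Competitive equilibrium: 107.5 − 0.552q = 78 + 0.2q → q* = 39.2287, p* = 85.8457.
With the tax, the buyer price exceeds the seller price by 18.8: (107.5 − 0.552q) − (78 + 0.2q) = 18.8 → q' = 14.2287.
Δq = 39.2287 − 14.2287 = 25; the wedge equals the tax, 18.8.
Deadweight loss = ½ × 25 × 18.8 = $235 thousand.

$235 thousand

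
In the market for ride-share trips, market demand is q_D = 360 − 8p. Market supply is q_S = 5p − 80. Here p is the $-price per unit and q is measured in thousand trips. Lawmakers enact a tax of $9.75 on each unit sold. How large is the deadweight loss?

In inverse form: demand p = 45 − 0.125q, supply p = 16 + 0.2q.
Competitive equilibrium: 45 − 0.125q = 16 + 0.2q → q* = 89.2308, p* = 33.8462.
With the tax, the buyer price exceeds the seller price by 9.75: (45 − 0.125q) − (16 + 0.2q) = 9.75 → q' = 59.2308.
Δq = 89.2308 − 59.2308 = 30; the wedge equals the tax, 9.75.
Welfare loss = ½ × 30 × 9.75 = $146.25 thousand.

$146.25 thousand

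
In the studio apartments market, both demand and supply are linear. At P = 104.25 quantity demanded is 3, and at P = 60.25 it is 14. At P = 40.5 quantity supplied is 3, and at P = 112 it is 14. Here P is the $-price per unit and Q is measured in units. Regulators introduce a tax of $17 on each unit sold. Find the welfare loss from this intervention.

Demand slope = (60.25 − 104.25)/(14 − 3) = −4, so P = 116.25 − 4Q.
Supply slope = (112 − 40.5)/(14 − 3) = 6.5, so P = 21 + 6.5Q.
Competitive equilibrium: 116.25 − 4Q = 21 + 6.5Q → Q* = 9.0714, P* = 79.9643.
With the tax, the buyer price exceeds the seller price by 17: (116.25 − 4Q) − (21 + 6.5Q) = 17 → Q' = 7.4524.
ΔQ = 9.0714 − 7.4524 = 1.619; the wedge equals the tax, 17.
The triangle = ½ × 1.619 × 17 = $13.76.

$13.76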